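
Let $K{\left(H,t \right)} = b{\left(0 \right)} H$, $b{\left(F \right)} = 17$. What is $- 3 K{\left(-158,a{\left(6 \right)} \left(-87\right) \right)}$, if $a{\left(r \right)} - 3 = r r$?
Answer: $8058$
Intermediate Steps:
$a{\left(r \right)} = 3 + r^{2}$ ($a{\left(r \right)} = 3 + r r = 3 + r^{2}$)
$K{\left(H,t \right)} = 17 H$
$- 3 K{\left(-158,a{\left(6 \right)} \left(-87\right) \right)} = - 3 \cdot 17 \left(-158\right) = \left(-3\right) \left(-2686\right) = 8058$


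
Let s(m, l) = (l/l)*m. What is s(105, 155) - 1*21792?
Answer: -21687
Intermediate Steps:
s(m, l) = m (s(m, l) = 1*m = m)
s(105, 155) - 1*21792 = 105 - 1*21792 = 105 - 21792 = -21687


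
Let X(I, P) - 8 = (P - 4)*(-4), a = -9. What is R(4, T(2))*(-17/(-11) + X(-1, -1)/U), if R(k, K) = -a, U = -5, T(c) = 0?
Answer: -2007/55 ≈ -36.491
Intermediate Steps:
X(I, P) = 24 - 4*P (X(I, P) = 8 + (P - 4)*(-4) = 8 + (-4 + P)*(-4) = 8 + (16 - 4*P) = 24 - 4*P)
R(k, K) = 9 (R(k, K) = -1*(-9) = 9)
R(4, T(2))*(-17/(-11) + X(-1, -1)/U) = 9*(-17/(-11) + (24 - 4*(-1))/(-5)) = 9*(-17*(-1/11) + (24 + 4)*(-⅕)) = 9*(17/11 + 28*(-⅕)) = 9*(17/11 - 28/5) = 9*(-223/55) = -2007/55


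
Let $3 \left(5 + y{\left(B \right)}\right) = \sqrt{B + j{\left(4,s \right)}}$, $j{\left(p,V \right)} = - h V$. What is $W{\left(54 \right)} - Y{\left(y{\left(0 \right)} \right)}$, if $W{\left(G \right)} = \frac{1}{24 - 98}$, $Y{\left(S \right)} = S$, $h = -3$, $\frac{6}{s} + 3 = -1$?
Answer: $\frac{369}{74} - \frac{i \sqrt{2}}{2} \approx 4.9865 - 0.70711 i$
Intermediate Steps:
$s = - \frac{3}{2}$ ($s = \frac{6}{-3 - 1} = \frac{6}{-4} = 6 \left(- \frac{1}{4}\right) = - \frac{3}{2} \approx -1.5$)
$j{\left(p,V \right)} = 3 V$ ($j{\left(p,V \right)} = \left(-1\right) \left(-3\right) V = 3 V$)
$y{\left(B \right)} = -5 + \frac{\sqrt{- \frac{9}{2} + B}}{3}$ ($y{\left(B \right)} = -5 + \frac{\sqrt{B + 3 \left(- \frac{3}{2}\right)}}{3} = -5 + \frac{\sqrt{B - \frac{9}{2}}}{3} = -5 + \frac{\sqrt{- \frac{9}{2} + B}}{3}$)
$W{\left(G \right)} = - \frac{1}{74}$ ($W{\left(G \right)} = \frac{1}{-74} = - \frac{1}{74}$)
$W{\left(54 \right)} - Y{\left(y{\left(0 \right)} \right)} = - \frac{1}{74} - \left(-5 + \frac{\sqrt{-18 + 4 \cdot 0}}{6}\right) = - \frac{1}{74} - \left(-5 + \frac{\sqrt{-18 + 0}}{6}\right) = - \frac{1}{74} - \left(-5 + \frac{\sqrt{-18}}{6}\right) = - \frac{1}{74} - \left(-5 + \frac{3 i \sqrt{2}}{6}\right) = - \frac{1}{74} - \left(-5 + \frac{i \sqrt{2}}{2}\right) = - \frac{1}{74} + \left(5 - \frac{i \sqrt{2}}{2}\right) = \frac{369}{74} - \frac{i \sqrt{2}}{2}$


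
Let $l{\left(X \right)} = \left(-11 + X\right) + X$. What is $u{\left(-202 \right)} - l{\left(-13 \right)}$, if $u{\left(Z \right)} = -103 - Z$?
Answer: $136$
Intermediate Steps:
$l{\left(X \right)} = -11 + 2 X$
$u{\left(-202 \right)} - l{\left(-13 \right)} = \left(-103 - -202\right) - \left(-11 + 2 \left(-13\right)\right) = \left(-103 + 202\right) - \left(-11 - 26\right) = 99 - -37 = 99 + 37 = 136$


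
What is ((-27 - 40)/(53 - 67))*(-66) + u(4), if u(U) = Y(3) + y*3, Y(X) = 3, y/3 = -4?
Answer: -2442/7 ≈ -348.86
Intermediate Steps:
y = -12 (y = 3*(-4) = -12)
u(U) = -33 (u(U) = 3 - 12*3 = 3 - 36 = -33)
((-27 - 40)/(53 - 67))*(-66) + u(4) = ((-27 - 40)/(53 - 67))*(-66) - 33 = -67/(-14)*(-66) - 33 = -67*(-1/14)*(-66) - 33 = (67/14)*(-66) - 33 = -2211/7 - 33 = -2442/7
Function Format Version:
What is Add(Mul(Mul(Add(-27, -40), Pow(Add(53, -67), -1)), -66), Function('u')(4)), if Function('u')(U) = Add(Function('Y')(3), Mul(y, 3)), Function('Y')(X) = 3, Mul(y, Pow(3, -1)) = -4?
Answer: Rational(-2442, 7) ≈ -348.86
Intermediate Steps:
y = -12 (y = Mul(3, -4) = -12)
Function('u')(U) = -33 (Function('u')(U) = Add(3, Mul(-12, 3)) = Add(3, -36) = -33)
Add(Mul(Mul(Add(-27, -40), Pow(Add(53, -67), -1)), -66), Function('u')(4)) = Add(Mul(Mul(Add(-27, -40), Pow(Add(53, -67), -1)), -66), -33) = Add(Mul(Mul(-67, Pow(-14, -1)), -66), -33) = Add(Mul(Mul(-67, Rational(-1, 14)), -66), -33) = Add(Mul(Rational(67, 14), -66), -33) = Add(Rational(-2211, 7), -33) = Rational(-2442, 7)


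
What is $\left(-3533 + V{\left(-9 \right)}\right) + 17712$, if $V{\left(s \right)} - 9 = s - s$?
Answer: $14188$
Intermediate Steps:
$V{\left(s \right)} = 9$ ($V{\left(s \right)} = 9 + \left(s - s\right) = 9 + 0 = 9$)
$\left(-3533 + V{\left(-9 \right)}\right) + 17712 = \left(-3533 + 9\right) + 17712 = -3524 + 17712 = 14188$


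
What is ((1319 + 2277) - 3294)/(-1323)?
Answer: -302/1323 ≈ -0.22827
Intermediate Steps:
((1319 + 2277) - 3294)/(-1323) = (3596 - 3294)*(-1/1323) = 302*(-1/1323) = -302/1323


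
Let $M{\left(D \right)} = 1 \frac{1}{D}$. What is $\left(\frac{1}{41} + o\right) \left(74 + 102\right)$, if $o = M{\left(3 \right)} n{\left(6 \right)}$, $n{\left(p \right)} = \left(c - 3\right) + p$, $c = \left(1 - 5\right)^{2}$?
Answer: $\frac{137632}{123} \approx 1119.0$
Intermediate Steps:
$M{\left(D \right)} = \frac{1}{D}$
$c = 16$ ($c = \left(-4\right)^{2} = 16$)
$n{\left(p \right)} = 13 + p$ ($n{\left(p \right)} = \left(16 - 3\right) + p = 13 + p$)
$o = \frac{19}{3}$ ($o = \frac{13 + 6}{3} = \frac{1}{3} \cdot 19 = \frac{19}{3} \approx 6.3333$)
$\left(\frac{1}{41} + o\right) \left(74 + 102\right) = \left(\frac{1}{41} + \frac{19}{3}\right) \left(74 + 102\right) = \left(\frac{1}{41} + \frac{19}{3}\right) 176 = \frac{782}{123} \cdot 176 = \frac{137632}{123}$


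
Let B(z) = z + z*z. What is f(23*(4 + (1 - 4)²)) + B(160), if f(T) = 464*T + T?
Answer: 164795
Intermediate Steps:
B(z) = z + z²
f(T) = 465*T
f(23*(4 + (1 - 4)²)) + B(160) = 465*(23*(4 + (1 - 4)²)) + 160*(1 + 160) = 465*(23*(4 + (-3)²)) + 160*161 = 465*(23*(4 + 9)) + 25760 = 465*(23*13) + 25760 = 465*299 + 25760 = 139035 + 25760 = 164795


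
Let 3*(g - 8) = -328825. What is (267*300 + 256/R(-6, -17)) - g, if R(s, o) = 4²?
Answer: 569149/3 ≈ 1.8972e+5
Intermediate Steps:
R(s, o) = 16
g = -328801/3 (g = 8 + (⅓)*(-328825) = 8 - 328825/3 = -328801/3 ≈ -1.0960e+5)
(267*300 + 256/R(-6, -17)) - g = (267*300 + 256/16) - 1*(-328801/3) = (80100 + 256*(1/16)) + 328801/3 = (80100 + 16) + 328801/3 = 80116 + 328801/3 = 569149/3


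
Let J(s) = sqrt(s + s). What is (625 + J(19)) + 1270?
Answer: 1895 + sqrt(38) ≈ 1901.2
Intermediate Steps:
J(s) = sqrt(2)*sqrt(s) (J(s) = sqrt(2*s) = sqrt(2)*sqrt(s))
(625 + J(19)) + 1270 = (625 + sqrt(2)*sqrt(19)) + 1270 = (625 + sqrt(38)) + 1270 = 1895 + sqrt(38)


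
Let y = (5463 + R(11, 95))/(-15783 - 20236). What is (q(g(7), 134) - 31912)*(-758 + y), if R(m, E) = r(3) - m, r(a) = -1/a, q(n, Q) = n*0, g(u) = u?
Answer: 2614344678632/108057 ≈ 2.4194e+7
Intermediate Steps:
q(n, Q) = 0
R(m, E) = -⅓ - m (R(m, E) = -1/3 - m = -1*⅓ - m = -⅓ - m)
y = -16355/108057 (y = (5463 + (-⅓ - 1*11))/(-15783 - 20236) = (5463 + (-⅓ - 11))/(-36019) = (5463 - 34/3)*(-1/36019) = (16355/3)*(-1/36019) = -16355/108057 ≈ -0.15136)
(q(g(7), 134) - 31912)*(-758 + y) = (0 - 31912)*(-758 - 16355/108057) = -31912*(-81923561/108057) = 2614344678632/108057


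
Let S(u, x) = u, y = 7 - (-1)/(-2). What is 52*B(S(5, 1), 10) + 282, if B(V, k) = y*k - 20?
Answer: 2622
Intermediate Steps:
y = 13/2 (y = 7 - (-1)*(-1)/2 = 7 - 1*1/2 = 7 - 1/2 = 13/2 ≈ 6.5000)
B(V, k) = -20 + 13*k/2 (B(V, k) = 13*k/2 - 20 = -20 + 13*k/2)
52*B(S(5, 1), 10) + 282 = 52*(-20 + (13/2)*10) + 282 = 52*(-20 + 65) + 282 = 52*45 + 282 = 2340 + 282 = 2622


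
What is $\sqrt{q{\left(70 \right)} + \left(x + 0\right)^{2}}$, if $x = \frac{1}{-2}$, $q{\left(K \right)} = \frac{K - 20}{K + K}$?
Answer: $\frac{\sqrt{119}}{14} \approx 0.77919$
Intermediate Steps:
$q{\left(K \right)} = \frac{-20 + K}{2 K}$
$x = - \frac{1}{2} \approx -0.5$
$\sqrt{q{\left(70 \right)} + \left(x + 0\right)^{2}} = \sqrt{\frac{-20 + 70}{2 \cdot 70} + \left(- \frac{1}{2} + 0\right)^{2}} = \sqrt{\frac{1}{2} \cdot \frac{1}{70} \cdot 50 + \left(- \frac{1}{2}\right)^{2}} = \sqrt{\frac{5}{14} + \frac{1}{4}} = \sqrt{\frac{17}{28}} = \frac{\sqrt{119}}{14}$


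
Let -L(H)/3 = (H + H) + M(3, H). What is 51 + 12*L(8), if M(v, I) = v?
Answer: -633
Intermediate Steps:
L(H) = -9 - 6*H (L(H) = -3*((H + H) + 3) = -3*(2*H + 3) = -3*(3 + 2*H) = -9 - 6*H)
51 + 12*L(8) = 51 + 12*(-9 - 6*8) = 51 + 12*(-9 - 48) = 51 + 12*(-57) = 51 - 684 = -633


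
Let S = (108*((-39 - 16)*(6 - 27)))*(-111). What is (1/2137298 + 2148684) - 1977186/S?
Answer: 2649446381915900752/1233055305405 ≈ 2.1487e+6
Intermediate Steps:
S = -13846140 (S = (108*(-55*(-21)))*(-111) = (108*1155)*(-111) = 124740*(-111) = -13846140)
(1/2137298 + 2148684) - 1977186/S = (1/2137298 + 2148684) - 1977186/(-13846140) = (1/2137298 + 2148684) - 1977186*(-1/13846140) = 4592378015833/2137298 + 329531/2307690 = 2649446381915900752/1233055305405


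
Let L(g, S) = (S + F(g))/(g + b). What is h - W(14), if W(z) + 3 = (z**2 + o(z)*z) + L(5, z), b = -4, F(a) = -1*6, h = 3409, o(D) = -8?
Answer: 3320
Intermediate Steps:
F(a) = -6
L(g, S) = (-6 + S)/(-4 + g) (L(g, S) = (S - 6)/(g - 4) = (-6 + S)/(-4 + g))
W(z) = -9 + z**2 - 7*z (W(z) = -3 + ((z**2 - 8*z) + (-6 + z)/(-4 + 5)) = -3 + ((z**2 - 8*z) + (-6 + z)/1) = -3 + ((z**2 - 8*z) + 1*(-6 + z)) = -3 + ((z**2 - 8*z) + (-6 + z)) = -3 + (-6 + z**2 - 7*z) = -9 + z**2 - 7*z)
h - W(14) = 3409 - (-9 + 14**2 - 7*14) = 3409 - (-9 + 196 - 98) = 3409 - 1*89 = 3409 - 89 = 3320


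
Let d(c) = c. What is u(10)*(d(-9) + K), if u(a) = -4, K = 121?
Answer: -448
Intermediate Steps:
u(10)*(d(-9) + K) = -4*(-9 + 121) = -4*112 = -448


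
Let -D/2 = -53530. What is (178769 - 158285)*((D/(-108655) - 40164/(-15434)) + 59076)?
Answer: 202939201890435960/167698127 ≈ 1.2101e+9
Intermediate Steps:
D = 107060 (D = -2*(-53530) = 107060)
(178769 - 158285)*((D/(-108655) - 40164/(-15434)) + 59076) = (178769 - 158285)*((107060/(-108655) - 40164/(-15434)) + 59076) = 20484*((107060*(-1/108655) - 40164*(-1/15434)) + 59076) = 20484*((-21412/21731 + 20082/7717) + 59076) = 20484*(271165538/167698127 + 59076) = 20484*(9907205716190/167698127) = 202939201890435960/167698127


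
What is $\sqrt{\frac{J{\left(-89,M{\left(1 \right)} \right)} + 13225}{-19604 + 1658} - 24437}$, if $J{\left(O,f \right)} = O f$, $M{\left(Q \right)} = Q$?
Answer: $\frac{i \sqrt{218621929693}}{2991} \approx 156.33 i$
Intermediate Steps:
$\sqrt{\frac{J{\left(-89,M{\left(1 \right)} \right)} + 13225}{-19604 + 1658} - 24437} = \sqrt{\frac{\left(-89\right) 1 + 13225}{-19604 + 1658} - 24437} = \sqrt{\frac{-89 + 13225}{-17946} - 24437} = \sqrt{13136 \left(- \frac{1}{17946}\right) - 24437} = \sqrt{- \frac{6568}{8973} - 24437} = \sqrt{- \frac{219279769}{8973}} = \frac{i \sqrt{218621929693}}{2991}$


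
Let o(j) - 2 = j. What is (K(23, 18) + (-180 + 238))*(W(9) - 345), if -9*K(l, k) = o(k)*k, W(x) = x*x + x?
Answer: -4590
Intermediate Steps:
o(j) = 2 + j
W(x) = x + x² (W(x) = x² + x = x + x²)
K(l, k) = -k*(2 + k)/9 (K(l, k) = -(2 + k)*k/9 = -k*(2 + k)/9)
(K(23, 18) + (-180 + 238))*(W(9) - 345) = (-⅑*18*(2 + 18) + (-180 + 238))*(9*(1 + 9) - 345) = (-⅑*18*20 + 58)*(9*10 - 345) = (-40 + 58)*(90 - 345) = 18*(-255) = -4590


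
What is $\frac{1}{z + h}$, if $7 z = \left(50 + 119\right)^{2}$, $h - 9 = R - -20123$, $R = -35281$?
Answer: $- \frac{7}{77482} \approx -9.0344 \cdot 10^{-5}$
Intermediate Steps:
$h = -15149$ ($h = 9 - 15158 = -15149$)
$z = \frac{28561}{7}$ ($z = \frac{\left(50 + 119\right)^{2}}{7} = \frac{169^{2}}{7} = \frac{1}{7} \cdot 28561 = \frac{28561}{7} \approx 4080.1$)
$\frac{1}{z + h} = \frac{1}{\frac{28561}{7} - 15149} = \frac{1}{- \frac{77482}{7}} = - \frac{7}{77482}$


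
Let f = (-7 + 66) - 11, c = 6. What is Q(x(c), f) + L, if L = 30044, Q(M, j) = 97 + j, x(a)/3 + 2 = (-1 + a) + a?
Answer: 30189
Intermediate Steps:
f = 48 (f = 59 - 11 = 48)
x(a) = -9 + 6*a (x(a) = -6 + 3*((-1 + a) + a) = -6 + 3*(-1 + 2*a) = -6 + (-3 + 6*a) = -9 + 6*a)
Q(x(c), f) + L = (97 + 48) + 30044 = 145 + 30044 = 30189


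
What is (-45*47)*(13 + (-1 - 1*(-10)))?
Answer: -46530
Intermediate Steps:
(-45*47)*(13 + (-1 - 1*(-10))) = -2115*(13 + (-1 + 10)) = -2115*(13 + 9) = -2115*22 = -46530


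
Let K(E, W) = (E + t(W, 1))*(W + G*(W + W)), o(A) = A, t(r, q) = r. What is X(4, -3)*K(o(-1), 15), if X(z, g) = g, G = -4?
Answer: 4410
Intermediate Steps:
K(E, W) = -7*W*(E + W) (K(E, W) = (E + W)*(W - 4*(W + W)) = (E + W)*(W - 8*W) = (E + W)*(-7*W) = -7*W*(E + W))
X(4, -3)*K(o(-1), 15) = -21*15*(-1*(-1) - 1*15) = -21*15*(1 - 15) = -21*15*(-14) = -3*(-1470) = 4410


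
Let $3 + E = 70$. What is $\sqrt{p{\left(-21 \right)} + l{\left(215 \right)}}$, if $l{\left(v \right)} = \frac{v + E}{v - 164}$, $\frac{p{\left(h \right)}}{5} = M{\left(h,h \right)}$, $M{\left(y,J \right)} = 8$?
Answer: $\frac{3 \sqrt{1462}}{17} \approx 6.7476$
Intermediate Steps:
$E = 67$ ($E = -3 + 70 = 67$)
$p{\left(h \right)} = 40$ ($p{\left(h \right)} = 5 \cdot 8 = 40$)
$l{\left(v \right)} = \frac{67 + v}{-164 + v}$ ($l{\left(v \right)} = \frac{v + 67}{v - 164} = \frac{67 + v}{-164 + v}$)
$\sqrt{p{\left(-21 \right)} + l{\left(215 \right)}} = \sqrt{40 + \frac{67 + 215}{-164 + 215}} = \sqrt{40 + \frac{1}{51} \cdot 282} = \sqrt{40 + \frac{94}{17}} = \sqrt{\frac{774}{17}} = \frac{3 \sqrt{1462}}{17}$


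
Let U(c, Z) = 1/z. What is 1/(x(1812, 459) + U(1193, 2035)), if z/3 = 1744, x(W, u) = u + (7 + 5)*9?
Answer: 5232/2966545 ≈ 0.0017637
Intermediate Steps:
x(W, u) = 108 + u (x(W, u) = u + 12*9 = u + 108 = 108 + u)
z = 5232 (z = 3*1744 = 5232)
U(c, Z) = 1/5232
1/(x(1812, 459) + U(1193, 2035)) = 1/((108 + 459) + 1/5232) = 1/(567 + 1/5232) = 1/(2966545/5232) = 5232/2966545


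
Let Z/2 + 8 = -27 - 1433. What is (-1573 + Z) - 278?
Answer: -4787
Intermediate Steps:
Z = -2936 (Z = -16 + 2*(-27 - 1433) = -16 + 2*(-1460) = -16 - 2920 = -2936)
(-1573 + Z) - 278 = (-1573 - 2936) - 278 = -4509 - 278 = -4787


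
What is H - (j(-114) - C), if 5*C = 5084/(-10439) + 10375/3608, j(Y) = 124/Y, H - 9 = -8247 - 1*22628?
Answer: -30118679463589/975837720 ≈ -30864.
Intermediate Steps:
H = -30866 (H = 9 + (-8247 - 1*22628) = 9 + (-8247 - 22628) = 9 - 30875 = -30866)
C = 8178323/17119960 (C = (5084/(-10439) + 10375/3608)/5 = (5084*(-1/10439) + 10375*(1/3608))/5 = (-5084/10439 + 10375/3608)/5 = (⅕)*(8178323/3423992) = 8178323/17119960 ≈ 0.47771)
H - (j(-114) - C) = -30866 - (124/(-114) - 1*8178323/17119960) = -30866 - (124*(-1/114) - 8178323/17119960) = -30866 - (-62/57 - 8178323/17119960) = -30866 - 1*(-1527601931/975837720) = -30866 + 1527601931/975837720 = -30118679463589/975837720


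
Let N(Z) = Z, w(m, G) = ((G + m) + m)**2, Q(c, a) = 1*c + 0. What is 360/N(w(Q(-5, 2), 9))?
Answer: 360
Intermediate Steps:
Q(c, a) = c (Q(c, a) = c + 0 = c)
w(m, G) = (G + 2*m)**2
360/N(w(Q(-5, 2), 9)) = 360/((9 + 2*(-5))**2) = 360/((9 - 10)**2) = 360/((-1)**2) = 360/1 = 360*1 = 360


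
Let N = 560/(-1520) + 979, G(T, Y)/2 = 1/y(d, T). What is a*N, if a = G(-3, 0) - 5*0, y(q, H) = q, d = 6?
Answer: 6198/19 ≈ 326.21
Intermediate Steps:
G(T, Y) = ⅓ (G(T, Y) = 2*(1/6) = 2*(1*(⅙)) = 2*(⅙) = ⅓)
a = ⅓ (a = ⅓ - 5*0 = ⅓ + 0 = ⅓ ≈ 0.33333)
N = 18594/19 (N = 560*(-1/1520) + 979 = -7/19 + 979 = 18594/19 ≈ 978.63)
a*N = (⅓)*(18594/19) = 6198/19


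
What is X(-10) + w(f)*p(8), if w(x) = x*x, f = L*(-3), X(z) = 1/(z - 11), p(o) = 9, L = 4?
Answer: 27215/21 ≈ 1296.0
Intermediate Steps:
X(z) = 1/(-11 + z)
f = -12 (f = 4*(-3) = -12)
w(x) = x²
X(-10) + w(f)*p(8) = 1/(-11 - 10) + (-12)²*9 = 1/(-21) + 144*9 = -1/21 + 1296 = 27215/21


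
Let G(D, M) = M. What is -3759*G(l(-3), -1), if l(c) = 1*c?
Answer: 3759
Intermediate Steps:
l(c) = c
-3759*G(l(-3), -1) = -3759*(-1) = 3759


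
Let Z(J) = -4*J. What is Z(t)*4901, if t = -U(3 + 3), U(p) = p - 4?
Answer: 39208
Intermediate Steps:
U(p) = -4 + p
t = -2 (t = -(-4 + (3 + 3)) = -(-4 + 6) = -1*2 = -2)
Z(t)*4901 = -4*(-2)*4901 = 8*4901 = 39208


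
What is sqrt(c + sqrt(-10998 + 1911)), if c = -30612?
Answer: sqrt(-30612 + I*sqrt(9087)) ≈ 0.2724 + 174.96*I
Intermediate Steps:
sqrt(c + sqrt(-10998 + 1911)) = sqrt(-30612 + sqrt(-10998 + 1911)) = sqrt(-30612 + sqrt(-9087)) = sqrt(-30612 + I*sqrt(9087))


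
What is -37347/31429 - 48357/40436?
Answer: -3029975445/1270863044 ≈ -2.3842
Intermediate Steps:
-37347/31429 - 48357/40436 = -3029975445/1270863044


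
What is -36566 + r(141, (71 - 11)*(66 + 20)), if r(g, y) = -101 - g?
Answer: -36808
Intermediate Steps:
-36566 + r(141, (71 - 11)*(66 + 20)) = -36566 + (-101 - 1*141) = -36566 + (-101 - 141) = -36566 - 242 = -36808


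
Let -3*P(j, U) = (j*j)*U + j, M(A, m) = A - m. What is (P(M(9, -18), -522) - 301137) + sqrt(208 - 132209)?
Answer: -174300 + I*sqrt(132001) ≈ -1.743e+5 + 363.32*I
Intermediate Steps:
P(j, U) = -j/3 - U*j**2/3 (P(j, U) = -((j*j)*U + j)/3 = -(j**2*U + j)/3 = -(U*j**2 + j)/3 = -(j + U*j**2)/3 = -j/3 - U*j**2/3)
(P(M(9, -18), -522) - 301137) + sqrt(208 - 132209) = (-(9 - 1*(-18))*(1 - 522*(9 - 1*(-18)))/3 - 301137) + sqrt(208 - 132209) = (-(9 + 18)*(1 - 522*(9 + 18))/3 - 301137) + sqrt(-132001) = (-1/3*27*(1 - 522*27) - 301137) + I*sqrt(132001) = (-1/3*27*(1 - 14094) - 301137) + I*sqrt(132001) = (-1/3*27*(-14093) - 301137) + I*sqrt(132001) = (126837 - 301137) + I*sqrt(132001) = -174300 + I*sqrt(132001)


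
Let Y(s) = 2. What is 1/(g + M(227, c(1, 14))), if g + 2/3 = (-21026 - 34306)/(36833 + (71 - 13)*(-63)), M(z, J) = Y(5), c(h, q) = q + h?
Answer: -99537/33280 ≈ -2.9909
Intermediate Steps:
c(h, q) = h + q
M(z, J) = 2
g = -232354/99537 (g = -⅔ + (-21026 - 34306)/(36833 + (71 - 13)*(-63)) = -⅔ - 55332/(36833 + 58*(-63)) = -⅔ - 55332/(36833 - 3654) = -⅔ - 55332/33179 = -232354/99537 ≈ -2.3343)
1/(g + M(227, c(1, 14))) = 1/(-232354/99537 + 2) = 1/(-33280/99537) = -99537/33280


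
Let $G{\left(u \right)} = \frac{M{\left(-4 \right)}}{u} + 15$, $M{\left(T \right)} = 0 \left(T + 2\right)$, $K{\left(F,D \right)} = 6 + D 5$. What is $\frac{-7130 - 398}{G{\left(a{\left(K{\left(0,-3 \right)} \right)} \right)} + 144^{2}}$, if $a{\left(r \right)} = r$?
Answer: $- \frac{7528}{20751} \approx -0.36278$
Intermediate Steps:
$K{\left(F,D \right)} = 6 + 5 D$
$M{\left(T \right)} = 0$ ($M{\left(T \right)} = 0 \left(2 + T\right) = 0$)
$G{\left(u \right)} = 15$ ($G{\left(u \right)} = \frac{0}{u} + 15 = 0 + 15 = 15$)
$\frac{-7130 - 398}{G{\left(a{\left(K{\left(0,-3 \right)} \right)} \right)} + 144^{2}} = \frac{-7130 - 398}{15 + 144^{2}} = - \frac{7528}{15 + 20736} = - \frac{7528}{20751}$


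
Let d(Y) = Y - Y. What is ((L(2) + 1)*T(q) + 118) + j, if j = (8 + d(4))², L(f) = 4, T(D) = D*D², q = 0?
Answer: 182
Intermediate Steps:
d(Y) = 0
T(D) = D³
j = 64 (j = (8 + 0)² = 8² = 64)
((L(2) + 1)*T(q) + 118) + j = ((4 + 1)*0³ + 118) + 64 = (5*0 + 118) + 64 = (0 + 118) + 64 = 118 + 64 = 182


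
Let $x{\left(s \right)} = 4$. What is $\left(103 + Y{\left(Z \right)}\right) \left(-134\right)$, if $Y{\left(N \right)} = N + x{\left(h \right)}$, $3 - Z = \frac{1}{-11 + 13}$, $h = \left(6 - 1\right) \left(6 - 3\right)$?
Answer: $-14673$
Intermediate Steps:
$h = 15$ ($h = 5 \cdot 3 = 15$)
$Z = \frac{5}{2}$ ($Z = 3 - \frac{1}{-11 + 13} = 3 - \frac{1}{2} = \frac{5}{2} \approx 2.5$)
$Y{\left(N \right)} = 4 + N$ ($Y{\left(N \right)} = N + 4 = 4 + N$)
$\left(103 + Y{\left(Z \right)}\right) \left(-134\right) = \left(103 + \left(4 + \frac{5}{2}\right)\right) \left(-134\right) = \left(103 + \frac{13}{2}\right) \left(-134\right) = \frac{219}{2} \left(-134\right) = -14673$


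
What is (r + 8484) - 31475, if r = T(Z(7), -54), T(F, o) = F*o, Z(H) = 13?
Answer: -23693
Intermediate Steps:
r = -702 (r = 13*(-54) = -702)
(r + 8484) - 31475 = (-702 + 8484) - 31475 = 7782 - 31475 = -23693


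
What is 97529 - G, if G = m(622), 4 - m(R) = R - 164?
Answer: 97983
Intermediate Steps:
m(R) = 168 - R (m(R) = 4 - (R - 164) = 4 - (-164 + R) = 4 + (164 - R) = 168 - R)
G = -454 (G = 168 - 1*622 = 168 - 622 = -454)
97529 - G = 97529 - 1*(-454) = 97529 + 454 = 97983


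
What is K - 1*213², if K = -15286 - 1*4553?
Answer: -65208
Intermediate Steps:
K = -19839 (K = -15286 - 4553 = -19839)
K - 1*213² = -19839 - 1*213² = -19839 - 1*45369 = -19839 - 45369 = -65208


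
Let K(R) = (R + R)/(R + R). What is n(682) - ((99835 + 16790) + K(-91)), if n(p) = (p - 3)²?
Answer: 344415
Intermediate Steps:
K(R) = 1 (K(R) = (2*R)/((2*R)) = (2*R)*(1/(2*R)) = 1)
n(p) = (-3 + p)²
n(682) - ((99835 + 16790) + K(-91)) = (-3 + 682)² - ((99835 + 16790) + 1) = 679² - (116625 + 1) = 461041 - 1*116626 = 461041 - 116626 = 344415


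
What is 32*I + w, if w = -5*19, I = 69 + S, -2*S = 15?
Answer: 1873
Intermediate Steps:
S = -15/2 (S = -1/2*15 = -15/2 ≈ -7.5000)
I = 123/2 (I = 69 - 15/2 = 123/2 ≈ 61.500)
w = -95
32*I + w = 32*(123/2) - 95 = 1968 - 95 = 1873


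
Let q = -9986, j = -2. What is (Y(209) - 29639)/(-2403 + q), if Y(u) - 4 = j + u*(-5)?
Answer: 30682/12389 ≈ 2.4766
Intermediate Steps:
Y(u) = 2 - 5*u (Y(u) = 4 + (-2 + u*(-5)) = 4 + (-2 - 5*u) = 2 - 5*u)
(Y(209) - 29639)/(-2403 + q) = ((2 - 5*209) - 29639)/(-2403 - 9986) = ((2 - 1045) - 29639)/(-12389) = (-1043 - 29639)*(-1/12389) = -30682*(-1/12389) = 30682/12389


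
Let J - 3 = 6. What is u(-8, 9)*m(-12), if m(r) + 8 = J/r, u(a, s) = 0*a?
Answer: 0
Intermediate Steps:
J = 9 (J = 3 + 6 = 9)
u(a, s) = 0
m(r) = -8 + 9/r
u(-8, 9)*m(-12) = 0*(-8 + 9/(-12)) = 0*(-8 + 9*(-1/12)) = 0*(-8 - ¾) = 0*(-35/4) = 0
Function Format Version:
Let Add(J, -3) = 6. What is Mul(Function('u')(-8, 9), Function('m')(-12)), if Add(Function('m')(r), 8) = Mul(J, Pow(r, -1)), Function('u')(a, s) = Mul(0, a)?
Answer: 0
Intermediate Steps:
J = 9 (J = Add(3, 6) = 9)
Function('u')(a, s) = 0
Function('m')(r) = Add(-8, Mul(9, Pow(r, -1)))
Mul(Function('u')(-8, 9), Function('m')(-12)) = Mul(0, Add(-8, Mul(9, Pow(-12, -1)))) = Mul(0, Add(-8, Mul(9, Rational(-1, 12)))) = Mul(0, Add(-8, Rational(-3, 4))) = Mul(0, Rational(-35, 4)) = 0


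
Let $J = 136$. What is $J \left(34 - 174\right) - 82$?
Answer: $-19122$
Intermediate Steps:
$J \left(34 - 174\right) - 82 = 136 \left(34 - 174\right) - 82 = 136 \left(-140\right) - 82 = -19040 - 82 = -19122$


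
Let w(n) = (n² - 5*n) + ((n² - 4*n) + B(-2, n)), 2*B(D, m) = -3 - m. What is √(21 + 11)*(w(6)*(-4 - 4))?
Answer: -432*√2 ≈ -610.94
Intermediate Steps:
B(D, m) = -3/2 - m/2 (B(D, m) = (-3 - m)/2 = -3/2 - m/2)
w(n) = -3/2 + 2*n² - 19*n/2 (w(n) = (n² - 5*n) + ((n² - 4*n) + (-3/2 - n/2)) = (n² - 5*n) + (-3/2 + n² - 9*n/2) = -3/2 + 2*n² - 19*n/2)
√(21 + 11)*(w(6)*(-4 - 4)) = √(21 + 11)*((-3/2 + 2*6² - 19/2*6)*(-4 - 4)) = √32*((-3/2 + 2*36 - 57)*(-8)) = (4*√2)*((-3/2 + 72 - 57)*(-8)) = (4*√2)*((27/2)*(-8)) = (4*√2)*(-108) = -432*√2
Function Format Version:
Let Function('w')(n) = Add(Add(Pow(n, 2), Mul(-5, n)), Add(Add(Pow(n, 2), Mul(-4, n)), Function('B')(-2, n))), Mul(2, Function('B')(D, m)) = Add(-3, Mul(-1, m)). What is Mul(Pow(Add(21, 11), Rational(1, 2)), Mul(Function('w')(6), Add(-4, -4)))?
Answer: Mul(-432, Pow(2, Rational(1, 2))) ≈ -610.94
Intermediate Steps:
Function('B')(D, m) = Add(Rational(-3, 2), Mul(Rational(-1, 2), m)) (Function('B')(D, m) = Mul(Rational(1, 2), Add(-3, Mul(-1, m))) = Add(Rational(-3, 2), Mul(Rational(-1, 2), m)))
Function('w')(n) = Add(Rational(-3, 2), Mul(2, Pow(n, 2)), Mul(Rational(-19, 2), n)) (Function('w')(n) = Add(Add(Pow(n, 2), Mul(-5, n)), Add(Add(Pow(n, 2), Mul(-4, n)), Add(Rational(-3, 2), Mul(Rational(-1, 2), n)))) = Add(Add(Pow(n, 2), Mul(-5, n)), Add(Rational(-3, 2), Pow(n, 2), Mul(Rational(-9, 2), n))) = Add(Rational(-3, 2), Mul(2, Pow(n, 2)), Mul(Rational(-19, 2), n)))
Mul(Pow(Add(21, 11), Rational(1, 2)), Mul(Function('w')(6), Add(-4, -4))) = Mul(Pow(Add(21, 11), Rational(1, 2)), Mul(Add(Rational(-3, 2), Mul(2, Pow(6, 2)), Mul(Rational(-19, 2), 6)), Add(-4, -4))) = Mul(Pow(32, Rational(1, 2)), Mul(Add(Rational(-3, 2), Mul(2, 36), -57), -8)) = Mul(Mul(4, Pow(2, Rational(1, 2))), Mul(Add(Rational(-3, 2), 72, -57), -8)) = Mul(Mul(4, Pow(2, Rational(1, 2))), Mul(Rational(27, 2), -8)) = Mul(Mul(4, Pow(2, Rational(1, 2))), -108) = Mul(-432, Pow(2, Rational(1, 2)))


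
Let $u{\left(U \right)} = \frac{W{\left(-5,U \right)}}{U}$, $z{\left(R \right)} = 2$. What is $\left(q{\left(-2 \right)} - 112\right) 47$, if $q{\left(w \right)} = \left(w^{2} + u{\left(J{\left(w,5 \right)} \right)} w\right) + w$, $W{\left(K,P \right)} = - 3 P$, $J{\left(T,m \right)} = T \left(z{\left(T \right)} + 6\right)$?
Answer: $-4888$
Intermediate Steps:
$J{\left(T,m \right)} = 8 T$ ($J{\left(T,m \right)} = T \left(2 + 6\right) = T 8 = 8 T$)
$u{\left(U \right)} = -3$ ($u{\left(U \right)} = \frac{\left(-3\right) U}{U} = -3$)
$q{\left(w \right)} = w^{2} - 2 w$ ($q{\left(w \right)} = \left(w^{2} - 3 w\right) + w = w^{2} - 2 w$)
$\left(q{\left(-2 \right)} - 112\right) 47 = \left(- 2 \left(-2 - 2\right) - 112\right) 47 = \left(\left(-2\right) \left(-4\right) - 112\right) 47 = \left(8 - 112\right) 47 = \left(-104\right) 47 = -4888$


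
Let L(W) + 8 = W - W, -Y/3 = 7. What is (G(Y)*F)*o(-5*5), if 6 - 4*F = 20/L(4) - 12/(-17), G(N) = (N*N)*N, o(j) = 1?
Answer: -2454165/136 ≈ -18045.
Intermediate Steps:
Y = -21 (Y = -3*7 = -21)
L(W) = -8 (L(W) = -8 + (W - W) = -8 + 0 = -8)
G(N) = N³ (G(N) = N²*N = N³)
F = 265/136 (F = 3/2 - (20/(-8) - 12/(-17))/4 = 3/2 - (20*(-⅛) - 12*(-1/17))/4 = 3/2 - (-5/2 + 12/17)/4 = 3/2 - ¼*(-61/34) = 3/2 + 61/136 = 265/136 ≈ 1.9485)
(G(Y)*F)*o(-5*5) = ((-21)³*(265/136))*1 = -9261*265/136*1 = -2454165/136*1 = -2454165/136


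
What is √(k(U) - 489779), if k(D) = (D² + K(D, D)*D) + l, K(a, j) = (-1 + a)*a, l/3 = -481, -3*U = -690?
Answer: √11675778 ≈ 3417.0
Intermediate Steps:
U = 230 (U = -⅓*(-690) = 230)
l = -1443 (l = 3*(-481) = -1443)
K(a, j) = a*(-1 + a)
k(D) = -1443 + D² + D²*(-1 + D) (k(D) = (D² + (D*(-1 + D))*D) - 1443 = (D² + D²*(-1 + D)) - 1443 = -1443 + D² + D²*(-1 + D))
√(k(U) - 489779) = √((-1443 + 230³) - 489779) = √((-1443 + 12167000) - 489779) = √(12165557 - 489779) = √11675778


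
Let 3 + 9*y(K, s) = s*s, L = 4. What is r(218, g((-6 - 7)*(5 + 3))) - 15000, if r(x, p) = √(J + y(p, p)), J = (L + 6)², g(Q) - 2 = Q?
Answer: -15000 + √11301/3 ≈ -14965.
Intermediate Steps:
g(Q) = 2 + Q
y(K, s) = -⅓ + s²/9 (y(K, s) = -⅓ + (s*s)/9 = -⅓ + s²/9)
J = 100 (J = (4 + 6)² = 10² = 100)
r(x, p) = √(299/3 + p²/9) (r(x, p) = √(100 + (-⅓ + p²/9)) = √(299/3 + p²/9))
r(218, g((-6 - 7)*(5 + 3))) - 15000 = √(897 + (2 + (-6 - 7)*(5 + 3))²)/3 - 15000 = √(897 + (2 - 13*8)²)/3 - 15000 = √(897 + (2 - 104)²)/3 - 15000 = √(897 + (-102)²)/3 - 15000 = √(897 + 10404)/3 - 15000 = √11301/3 - 15000 = -15000 + √11301/3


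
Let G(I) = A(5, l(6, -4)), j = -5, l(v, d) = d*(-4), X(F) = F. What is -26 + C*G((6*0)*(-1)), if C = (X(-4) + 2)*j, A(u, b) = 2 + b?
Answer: 154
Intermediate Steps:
l(v, d) = -4*d
G(I) = 18 (G(I) = 2 - 4*(-4) = 2 + 16 = 18)
C = 10 (C = (-4 + 2)*(-5) = -2*(-5) = 10)
-26 + C*G((6*0)*(-1)) = -26 + 10*18 = -26 + 180 = 154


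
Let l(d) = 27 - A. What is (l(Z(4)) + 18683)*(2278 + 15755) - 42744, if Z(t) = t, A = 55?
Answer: 336362871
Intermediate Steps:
l(d) = -28 (l(d) = 27 - 1*55 = 27 - 55 = -28)
(l(Z(4)) + 18683)*(2278 + 15755) - 42744 = (-28 + 18683)*(2278 + 15755) - 42744 = 18655*18033 - 42744 = 336405615 - 42744 = 336362871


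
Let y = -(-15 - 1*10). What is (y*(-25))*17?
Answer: -10625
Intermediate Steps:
y = 25 (y = -(-15 - 10) = -1*(-25) = 25)
(y*(-25))*17 = (25*(-25))*17 = -625*17 = -10625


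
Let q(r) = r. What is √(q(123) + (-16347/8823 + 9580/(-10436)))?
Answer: 3*√786512890956691/7673069 ≈ 10.965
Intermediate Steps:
√(q(123) + (-16347/8823 + 9580/(-10436))) = √(123 + (-16347/8823 + 9580/(-10436))) = √(123 + (-16347*1/8823 + 9580*(-1/10436))) = √(123 + (-5449/2941 - 2395/2609)) = √(123 - 21260136/7673069) = √(922527351/7673069) = 3*√786512890956691/7673069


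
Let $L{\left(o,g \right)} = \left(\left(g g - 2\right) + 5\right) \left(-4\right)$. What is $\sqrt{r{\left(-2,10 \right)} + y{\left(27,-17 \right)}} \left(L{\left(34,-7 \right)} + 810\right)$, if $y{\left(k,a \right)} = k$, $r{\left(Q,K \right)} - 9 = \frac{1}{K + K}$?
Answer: $\frac{301 \sqrt{3605}}{5} \approx 3614.5$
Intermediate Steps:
$r{\left(Q,K \right)} = 9 + \frac{1}{2 K}$ ($r{\left(Q,K \right)} = 9 + \frac{1}{K + K} = 9 + \frac{1}{2 K}$)
$L{\left(o,g \right)} = -12 - 4 g^{2}$ ($L{\left(o,g \right)} = \left(\left(g^{2} - 2\right) + 5\right) \left(-4\right) = \left(\left(-2 + g^{2}\right) + 5\right) \left(-4\right) = \left(3 + g^{2}\right) \left(-4\right) = -12 - 4 g^{2}$)
$\sqrt{r{\left(-2,10 \right)} + y{\left(27,-17 \right)}} \left(L{\left(34,-7 \right)} + 810\right) = \sqrt{\left(9 + \frac{1}{2 \cdot 10}\right) + 27} \left(\left(-12 - 4 \left(-7\right)^{2}\right) + 810\right) = \sqrt{\left(9 + \frac{1}{2} \cdot \frac{1}{10}\right) + 27} \left(\left(-12 - 196\right) + 810\right) = \sqrt{\left(9 + \frac{1}{20}\right) + 27} \left(\left(-12 - 196\right) + 810\right) = \sqrt{\frac{181}{20} + 27} \left(-208 + 810\right) = \sqrt{\frac{721}{20}} \cdot 602 = \frac{\sqrt{3605}}{10} \cdot 602 = \frac{301 \sqrt{3605}}{5}$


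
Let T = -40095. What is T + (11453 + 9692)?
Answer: -18950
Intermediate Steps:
T + (11453 + 9692) = -40095 + (11453 + 9692) = -40095 + 21145 = -18950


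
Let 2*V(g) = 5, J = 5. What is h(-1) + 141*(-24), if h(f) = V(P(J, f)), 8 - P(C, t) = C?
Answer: -6763/2 ≈ -3381.5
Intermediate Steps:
P(C, t) = 8 - C
V(g) = 5/2 (V(g) = (½)*5 = 5/2)
h(f) = 5/2
h(-1) + 141*(-24) = 5/2 + 141*(-24) = 5/2 - 3384 = -6763/2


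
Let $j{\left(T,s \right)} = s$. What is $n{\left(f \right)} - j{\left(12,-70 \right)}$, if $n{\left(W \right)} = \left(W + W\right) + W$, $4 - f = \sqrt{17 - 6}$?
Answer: $82 - 3 \sqrt{11} \approx 72.05$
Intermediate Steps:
$f = 4 - \sqrt{11}$ ($f = 4 - \sqrt{17 - 6} = 4 - \sqrt{11} \approx 0.68338$)
$n{\left(W \right)} = 3 W$ ($n{\left(W \right)} = 2 W + W = 3 W$)
$n{\left(f \right)} - j{\left(12,-70 \right)} = 3 \left(4 - \sqrt{11}\right) - -70 = \left(12 - 3 \sqrt{11}\right) + 70 = 82 - 3 \sqrt{11}$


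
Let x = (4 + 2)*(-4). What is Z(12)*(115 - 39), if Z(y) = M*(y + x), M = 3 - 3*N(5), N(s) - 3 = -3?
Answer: -2736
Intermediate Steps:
x = -24 (x = 6*(-4) = -24)
N(s) = 0 (N(s) = 3 - 3 = 0)
M = 3 (M = 3 - 3*0 = 3 + 0 = 3)
Z(y) = -72 + 3*y (Z(y) = 3*(y - 24) = 3*(-24 + y) = -72 + 3*y)
Z(12)*(115 - 39) = (-72 + 3*12)*(115 - 39) = (-72 + 36)*76 = -36*76 = -2736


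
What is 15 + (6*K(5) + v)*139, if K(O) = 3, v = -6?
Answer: 1683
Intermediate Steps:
15 + (6*K(5) + v)*139 = 15 + (6*3 - 6)*139 = 15 + (18 - 6)*139 = 15 + 12*139 = 15 + 1668 = 1683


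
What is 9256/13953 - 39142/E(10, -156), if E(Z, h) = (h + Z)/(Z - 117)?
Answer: -29218259753/1018569 ≈ -28686.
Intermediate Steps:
E(Z, h) = (Z + h)/(-117 + Z)
9256/13953 - 39142/E(10, -156) = 9256/13953 - 39142*(-117 + 10)/(10 - 156) = 9256*(1/13953) - 39142/(-146/(-107)) = 9256/13953 - 39142/((-1/107*(-146))) = 9256/13953 - 39142/146/107 = 9256/13953 - 39142*107/146 = 9256/13953 - 2094097/73 = -29218259753/1018569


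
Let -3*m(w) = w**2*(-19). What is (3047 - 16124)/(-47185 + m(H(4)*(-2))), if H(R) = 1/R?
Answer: 156924/566201 ≈ 0.27715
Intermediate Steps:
m(w) = 19*w**2/3 (m(w) = -w**2*(-19)/3 = -(-19)*w**2/3 = 19*w**2/3)
(3047 - 16124)/(-47185 + m(H(4)*(-2))) = (3047 - 16124)/(-47185 + 19*(-2/4)**2/3) = -13077/(-47185 + 19*((1/4)*(-2))**2/3) = -13077/(-47185 + 19*(-1/2)**2/3) = -13077/(-47185 + (19/3)*(1/4)) = -13077/(-47185 + 19/12) = -13077/(-566201/12) = -13077*(-12/566201) = 156924/566201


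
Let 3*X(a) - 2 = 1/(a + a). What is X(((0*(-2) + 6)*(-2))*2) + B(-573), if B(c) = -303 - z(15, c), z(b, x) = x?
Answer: 38975/144 ≈ 270.66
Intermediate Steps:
B(c) = -303 - c
X(a) = ⅔ + 1/(6*a) (X(a) = ⅔ + 1/(3*(a + a)) = ⅔ + 1/(3*((2*a))) = ⅔ + (1/(2*a))/3 = ⅔ + 1/(6*a))
X(((0*(-2) + 6)*(-2))*2) + B(-573) = (1 + 4*(((0*(-2) + 6)*(-2))*2))/(6*((((0*(-2) + 6)*(-2))*2))) + (-303 - 1*(-573)) = (1 + 4*(((0 + 6)*(-2))*2))/(6*((((0 + 6)*(-2))*2))) + (-303 + 573) = (1 + 4*((6*(-2))*2))/(6*(((6*(-2))*2))) + 270 = (1 + 4*(-12*2))/(6*((-12*2))) + 270 = (⅙)*(1 + 4*(-24))/(-24) + 270 = (⅙)*(-1/24)*(1 - 96) + 270 = (⅙)*(-1/24)*(-95) + 270 = 95/144 + 270 = 38975/144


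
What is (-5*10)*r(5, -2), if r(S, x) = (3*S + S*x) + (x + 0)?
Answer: -150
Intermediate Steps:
r(S, x) = x + 3*S + S*x (r(S, x) = (3*S + S*x) + x = x + 3*S + S*x)
(-5*10)*r(5, -2) = (-5*10)*(-2 + 3*5 + 5*(-2)) = -50*(-2 + 15 - 10) = -50*3 = -150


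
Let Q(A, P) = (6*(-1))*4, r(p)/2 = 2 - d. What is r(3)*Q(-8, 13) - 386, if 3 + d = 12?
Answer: -50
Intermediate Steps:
d = 9 (d = -3 + 12 = 9)
r(p) = -14 (r(p) = 2*(2 - 1*9) = 2*(2 - 9) = 2*(-7) = -14)
Q(A, P) = -24 (Q(A, P) = -6*4 = -24)
r(3)*Q(-8, 13) - 386 = -14*(-24) - 386 = 336 - 386 = -50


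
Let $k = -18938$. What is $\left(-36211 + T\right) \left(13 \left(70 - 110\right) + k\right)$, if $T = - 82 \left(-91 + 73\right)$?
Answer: $675873630$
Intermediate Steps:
$T = 1476$ ($T = \left(-82\right) \left(-18\right) = 1476$)
$\left(-36211 + T\right) \left(13 \left(70 - 110\right) + k\right) = \left(-36211 + 1476\right) \left(13 \left(70 - 110\right) - 18938\right) = - 34735 \left(13 \left(-40\right) - 18938\right) = - 34735 \left(-520 - 18938\right) = \left(-34735\right) \left(-19458\right) = 675873630$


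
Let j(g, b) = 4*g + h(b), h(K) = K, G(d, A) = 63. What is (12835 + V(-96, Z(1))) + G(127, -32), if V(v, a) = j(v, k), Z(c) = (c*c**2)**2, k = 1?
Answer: 12515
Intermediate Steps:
Z(c) = c**6 (Z(c) = (c**3)**2 = c**6)
j(g, b) = b + 4*g (j(g, b) = 4*g + b = b + 4*g)
V(v, a) = 1 + 4*v
(12835 + V(-96, Z(1))) + G(127, -32) = (12835 + (1 + 4*(-96))) + 63 = (12835 + (1 - 384)) + 63 = (12835 - 383) + 63 = 12452 + 63 = 12515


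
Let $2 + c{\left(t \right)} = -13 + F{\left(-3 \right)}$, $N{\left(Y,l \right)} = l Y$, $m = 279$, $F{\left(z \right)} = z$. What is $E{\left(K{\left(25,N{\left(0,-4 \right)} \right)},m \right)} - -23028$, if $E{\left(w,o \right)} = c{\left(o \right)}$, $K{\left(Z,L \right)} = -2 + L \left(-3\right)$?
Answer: $23010$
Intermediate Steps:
$N{\left(Y,l \right)} = Y l$
$K{\left(Z,L \right)} = -2 - 3 L$
$c{\left(t \right)} = -18$ ($c{\left(t \right)} = -2 - 16 = -18$)
$E{\left(w,o \right)} = -18$
$E{\left(K{\left(25,N{\left(0,-4 \right)} \right)},m \right)} - -23028 = -18 - -23028 = -18 + 23028 = 23010$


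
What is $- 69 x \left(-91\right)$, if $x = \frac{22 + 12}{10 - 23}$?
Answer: $-16422$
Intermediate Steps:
$x = - \frac{34}{13}$ ($x = \frac{34}{-13} = 34 \left(- \frac{1}{13}\right) = - \frac{34}{13} \approx -2.6154$)
$- 69 x \left(-91\right) = \left(-69\right) \left(- \frac{34}{13}\right) \left(-91\right) = \frac{2346}{13} \left(-91\right) = -16422$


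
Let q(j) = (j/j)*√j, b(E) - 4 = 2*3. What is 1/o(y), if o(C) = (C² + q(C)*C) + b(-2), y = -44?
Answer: 973/1936050 + 22*I*√11/968025 ≈ 0.00050257 + 7.5376e-5*I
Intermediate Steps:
b(E) = 10 (b(E) = 4 + 2*3 = 4 + 6 = 10)
q(j) = √j (q(j) = 1*√j = √j)
o(C) = 10 + C² + C^(3/2) (o(C) = (C² + √C*C) + 10 = (C² + C^(3/2)) + 10 = 10 + C² + C^(3/2))
1/o(y) = 1/(10 + (-44)² + (-44)^(3/2)) = 1/(10 + 1936 - 88*I*√11) = 1/(1946 - 88*I*√11)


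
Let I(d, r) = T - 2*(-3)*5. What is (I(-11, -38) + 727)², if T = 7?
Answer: 583696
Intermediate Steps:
I(d, r) = 37 (I(d, r) = 7 - 2*(-3)*5 = 7 + 6*5 = 7 + 30 = 37)
(I(-11, -38) + 727)² = (37 + 727)² = 764² = 583696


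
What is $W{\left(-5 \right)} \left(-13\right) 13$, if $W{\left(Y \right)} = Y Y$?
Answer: $-4225$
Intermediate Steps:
$W{\left(Y \right)} = Y^{2}$
$W{\left(-5 \right)} \left(-13\right) 13 = \left(-5\right)^{2} \left(-13\right) 13 = 25 \left(-13\right) 13 = \left(-325\right) 13 = -4225$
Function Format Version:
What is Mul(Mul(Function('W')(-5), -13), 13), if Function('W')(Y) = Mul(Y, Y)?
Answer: -4225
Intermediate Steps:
Function('W')(Y) = Pow(Y, 2)
Mul(Mul(Function('W')(-5), -13), 13) = Mul(Mul(Pow(-5, 2), -13), 13) = Mul(Mul(25, -13), 13) = Mul(-325, 13) = -4225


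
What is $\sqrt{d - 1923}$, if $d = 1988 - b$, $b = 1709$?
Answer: $2 i \sqrt{411} \approx 40.546 i$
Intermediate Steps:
$d = 279$ ($d = 1988 - 1709 = 279$)
$\sqrt{d - 1923} = \sqrt{279 - 1923} = \sqrt{-1644} = 2 i \sqrt{411}$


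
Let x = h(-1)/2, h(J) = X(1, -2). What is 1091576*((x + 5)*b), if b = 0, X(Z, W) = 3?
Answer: 0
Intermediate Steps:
h(J) = 3
x = 3/2 ≈ 1.5000
1091576*((x + 5)*b) = 1091576*((3/2 + 5)*0) = 1091576*((13/2)*0) = 1091576*0 = 0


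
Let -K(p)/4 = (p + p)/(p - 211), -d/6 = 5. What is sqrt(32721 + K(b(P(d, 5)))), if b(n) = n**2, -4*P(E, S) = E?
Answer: sqrt(12538525281)/619 ≈ 180.90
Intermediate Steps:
d = -30 (d = -6*5 = -30)
P(E, S) = -E/4
K(p) = -8*p/(-211 + p) (K(p) = -4*(p + p)/(p - 211) = -4*2*p/(-211 + p) = -8*p/(-211 + p))
sqrt(32721 + K(b(P(d, 5)))) = sqrt(32721 - 8*(-1/4*(-30))**2/(-211 + (-1/4*(-30))**2)) = sqrt(32721 - 8*(15/2)**2/(-211 + (15/2)**2)) = sqrt(32721 - 8*225/4/(-211 + 225/4)) = sqrt(32721 - 8*225/4/(-619/4)) = sqrt(32721 - 8*225/4*(-4/619)) = sqrt(32721 + 1800/619) = sqrt(20256099/619) = sqrt(12538525281)/619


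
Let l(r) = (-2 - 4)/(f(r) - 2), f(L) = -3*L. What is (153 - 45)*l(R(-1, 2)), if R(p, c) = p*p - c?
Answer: -648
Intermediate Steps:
R(p, c) = p**2 - c
l(r) = -6/(-2 - 3*r) (l(r) = (-2 - 4)/(-3*r - 2) = -6/(-2 - 3*r))
(153 - 45)*l(R(-1, 2)) = (153 - 45)*(6/(2 + 3*((-1)**2 - 1*2))) = 108*(6/(2 + 3*(1 - 2))) = 108*(6/(2 + 3*(-1))) = 108*(6/(2 - 3)) = 108*(6/(-1)) = 108*(6*(-1)) = 108*(-6) = -648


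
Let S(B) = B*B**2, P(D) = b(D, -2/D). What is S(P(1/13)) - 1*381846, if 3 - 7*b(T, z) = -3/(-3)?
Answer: -130973170/343 ≈ -3.8185e+5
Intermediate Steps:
b(T, z) = 2/7 (b(T, z) = 3/7 - (-3)/(7*(-3)) = 3/7 - (-3)*(-1)/(7*3) = 3/7 - 1/7*1 = 3/7 - 1/7 = 2/7)
P(D) = 2/7
S(B) = B**3
S(P(1/13)) - 1*381846 = (2/7)**3 - 1*381846 = 8/343 - 381846 = -130973170/343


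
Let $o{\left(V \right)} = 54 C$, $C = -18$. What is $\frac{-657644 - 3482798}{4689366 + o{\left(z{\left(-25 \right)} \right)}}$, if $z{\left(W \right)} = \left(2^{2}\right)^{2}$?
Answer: $- \frac{2070221}{2344197} \approx -0.88313$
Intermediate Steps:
$z{\left(W \right)} = 16$ ($z{\left(W \right)} = 4^{2} = 16$)
$o{\left(V \right)} = -972$ ($o{\left(V \right)} = 54 \left(-18\right) = -972$)
$\frac{-657644 - 3482798}{4689366 + o{\left(z{\left(-25 \right)} \right)}} = \frac{-657644 - 3482798}{4689366 - 972} = - \frac{4140442}{4688394} = \left(-4140442\right) \frac{1}{4688394} = - \frac{2070221}{2344197}$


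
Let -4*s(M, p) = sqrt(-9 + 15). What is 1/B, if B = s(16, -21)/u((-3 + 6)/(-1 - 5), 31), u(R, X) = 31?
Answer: -62*sqrt(6)/3 ≈ -50.623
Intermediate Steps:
s(M, p) = -sqrt(6)/4 (s(M, p) = -sqrt(-9 + 15)/4 = -sqrt(6)/4)
B = -sqrt(6)/124 (B = -sqrt(6)/4/31 = -sqrt(6)/4*(1/31) = -sqrt(6)/124 ≈ -0.019754)
1/B = 1/(-sqrt(6)/124) = -62*sqrt(6)/3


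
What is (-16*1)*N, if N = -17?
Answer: 272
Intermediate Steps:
(-16*1)*N = -16*1*(-17) = -16*(-17) = 272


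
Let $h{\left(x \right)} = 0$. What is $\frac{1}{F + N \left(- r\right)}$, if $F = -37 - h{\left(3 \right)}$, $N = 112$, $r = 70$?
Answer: $- \frac{1}{7877} \approx -0.00012695$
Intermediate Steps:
$F = -37$ ($F = -37 - 0 = -37 + 0 = -37$)
$\frac{1}{F + N \left(- r\right)} = \frac{1}{-37 + 112 \left(\left(-1\right) 70\right)} = \frac{1}{-37 + 112 \left(-70\right)} = \frac{1}{-37 - 7840} = \frac{1}{-7877} = - \frac{1}{7877}$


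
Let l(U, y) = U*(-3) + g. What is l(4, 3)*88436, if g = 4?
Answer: -707488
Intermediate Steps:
l(U, y) = 4 - 3*U (l(U, y) = U*(-3) + 4 = -3*U + 4 = 4 - 3*U)
l(4, 3)*88436 = (4 - 3*4)*88436 = (4 - 12)*88436 = -8*88436 = -707488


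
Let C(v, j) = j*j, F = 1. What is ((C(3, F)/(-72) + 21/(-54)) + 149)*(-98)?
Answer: -524251/36 ≈ -14563.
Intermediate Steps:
C(v, j) = j²
((C(3, F)/(-72) + 21/(-54)) + 149)*(-98) = ((1²/(-72) + 21/(-54)) + 149)*(-98) = ((1*(-1/72) + 21*(-1/54)) + 149)*(-98) = ((-1/72 - 7/18) + 149)*(-98) = (-29/72 + 149)*(-98) = (10699/72)*(-98) = -524251/36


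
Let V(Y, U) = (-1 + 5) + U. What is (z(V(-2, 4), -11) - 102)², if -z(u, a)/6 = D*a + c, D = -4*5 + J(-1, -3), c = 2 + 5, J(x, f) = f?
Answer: 2762244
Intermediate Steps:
V(Y, U) = 4 + U
c = 7
D = -23 (D = -4*5 - 3 = -20 - 3 = -23)
z(u, a) = -42 + 138*a (z(u, a) = -6*(-23*a + 7) = -6*(7 - 23*a) = -42 + 138*a)
(z(V(-2, 4), -11) - 102)² = ((-42 + 138*(-11)) - 102)² = ((-42 - 1518) - 102)² = (-1560 - 102)² = (-1662)² = 2762244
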